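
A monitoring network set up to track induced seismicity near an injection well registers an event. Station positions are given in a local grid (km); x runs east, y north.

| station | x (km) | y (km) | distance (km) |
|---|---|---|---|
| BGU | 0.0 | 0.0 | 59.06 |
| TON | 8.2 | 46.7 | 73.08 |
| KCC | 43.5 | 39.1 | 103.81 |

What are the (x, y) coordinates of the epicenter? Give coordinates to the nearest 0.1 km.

x ≈ -57.3 km, y ≈ 14.3 km

Circle about each station: x² + y² = 59.06²; (x − 8.2)² + (y − 46.7)² = 73.08²; (x − 43.5)² + (y − 39.1)² = 103.81².
Subtracting the BGU equation from the TON and KCC equations removes the quadratic terms:
16.4 x + 93.4 y = 395.53
87.0 x + 78.2 y = -3867.37
Solving the 2×2 system: x ≈ -57.3, y ≈ 14.3 km.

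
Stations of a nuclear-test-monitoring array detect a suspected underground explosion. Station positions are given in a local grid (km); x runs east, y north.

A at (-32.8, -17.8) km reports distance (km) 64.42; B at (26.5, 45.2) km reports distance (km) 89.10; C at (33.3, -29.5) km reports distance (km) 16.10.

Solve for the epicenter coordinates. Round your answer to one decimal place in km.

Circle about each station: (x + 32.8)² + (y + 17.8)² = 64.42²; (x − 26.5)² + (y − 45.2)² = 89.10²; (x − 33.3)² + (y + 29.5)² = 16.10².
Subtracting the A equation from the B and C equations removes the quadratic terms:
118.6 x + 126.0 y = -2436.26
132.2 x − 23.4 y = 4477.19
Solving the 2×2 system: x ≈ 26.1, y ≈ -43.9 km.

26.1 km east, -43.9 km north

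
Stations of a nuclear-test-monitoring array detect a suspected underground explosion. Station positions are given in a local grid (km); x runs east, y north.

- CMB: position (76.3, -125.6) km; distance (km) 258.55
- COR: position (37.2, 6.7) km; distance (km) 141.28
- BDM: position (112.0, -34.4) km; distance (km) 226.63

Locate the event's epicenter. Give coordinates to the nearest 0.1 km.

Circle about each station: (x − 76.3)² + (y + 125.6)² = 258.55²; (x − 37.2)² + (y − 6.7)² = 141.28²; (x − 112.0)² + (y + 34.4)² = 226.63².
Subtracting pairs of circle equations eliminates x²+y² and gives linear equations (the radical axes):
-78.2 x + 264.6 y = 26719.74
71.4 x + 182.4 y = 7617.26
Solving the 2×2 system: x ≈ -86.2, y ≈ 75.5 km.

x ≈ -86.2 km, y ≈ 75.5 km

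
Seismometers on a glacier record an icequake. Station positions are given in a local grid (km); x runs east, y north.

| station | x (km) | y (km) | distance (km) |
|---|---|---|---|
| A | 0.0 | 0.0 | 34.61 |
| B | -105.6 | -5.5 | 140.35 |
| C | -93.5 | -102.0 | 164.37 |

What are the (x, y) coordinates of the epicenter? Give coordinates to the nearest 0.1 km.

Circle about each station: x² + y² = 34.61²; (x + 105.6)² + (y + 5.5)² = 140.35²; (x + 93.5)² + (y + 102.0)² = 164.37².
Subtracting the A equation from the B and C equations removes the quadratic terms:
-211.2 x − 11.0 y = -7318.66
-187.0 x − 204.0 y = -6673.39
Solving the 2×2 system: x ≈ 34.6, y ≈ 1.0 km.

34.6 km east, 1.0 km north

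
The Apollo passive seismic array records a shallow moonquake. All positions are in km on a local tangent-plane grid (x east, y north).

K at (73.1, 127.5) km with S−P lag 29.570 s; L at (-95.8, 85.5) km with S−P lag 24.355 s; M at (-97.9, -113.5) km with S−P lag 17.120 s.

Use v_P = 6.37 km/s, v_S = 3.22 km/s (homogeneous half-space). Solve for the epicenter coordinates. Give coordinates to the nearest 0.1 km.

Distance from S−P lag: d = Δt · v_P v_S / (v_P − v_S) = Δt · (6.37·3.22)/(6.37−3.22) ≈ 6.5116·Δt.
So d_K = 192.55, d_L = 158.59, d_M = 111.48 km.
Circle about each station: (x − 73.1)² + (y − 127.5)² = 192.55²; (x + 95.8)² + (y − 85.5)² = 158.59²; (x + 97.9)² + (y + 113.5)² = 111.48².
Subtracting pairs of circle equations eliminates x²+y² and gives linear equations (the radical axes):
-337.8 x − 84.0 y = 6812.74
-342.0 x − 482.0 y = 25514.51
Solving the 2×2 system: x ≈ -8.5, y ≈ -46.9 km.

(-8.5, -46.9)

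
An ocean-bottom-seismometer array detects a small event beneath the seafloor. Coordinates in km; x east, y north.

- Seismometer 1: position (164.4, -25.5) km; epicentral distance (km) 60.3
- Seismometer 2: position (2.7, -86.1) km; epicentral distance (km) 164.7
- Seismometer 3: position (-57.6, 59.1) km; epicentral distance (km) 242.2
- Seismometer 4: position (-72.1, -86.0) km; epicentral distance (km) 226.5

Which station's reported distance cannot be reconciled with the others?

Seismometer 3

Solve using three stations at a time. Using Seismometer 1, Seismometer 2, Seismometer 4 (subtract circle equations pairwise → linear system) gives (x, y) ≈ (127.0, 21.9).
Distances from that point to each station vs reported:
  Seismometer 1: calculated 60.4 vs reported 60.3 → residual 0.1 km
  Seismometer 2: calculated 164.7 vs reported 164.7 → residual 0.0 km
  Seismometer 3: calculated 188.4 vs reported 242.2 → residual 53.8 km
  Seismometer 4: calculated 226.5 vs reported 226.5 → residual 0.0 km
Seismometer 1, Seismometer 2, Seismometer 4 are mutually consistent (residuals ≈ 0); Seismometer 3 is off by 53.8 km.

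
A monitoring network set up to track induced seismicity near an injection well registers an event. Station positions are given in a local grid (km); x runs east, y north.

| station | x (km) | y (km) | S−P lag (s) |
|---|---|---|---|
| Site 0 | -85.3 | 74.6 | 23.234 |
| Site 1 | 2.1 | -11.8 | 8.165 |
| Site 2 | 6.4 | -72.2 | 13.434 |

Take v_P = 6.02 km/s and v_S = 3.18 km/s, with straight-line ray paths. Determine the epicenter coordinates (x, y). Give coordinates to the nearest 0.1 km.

x ≈ 54.7 km, y ≈ 4.4 km

Distance from S−P lag: d = Δt · v_P v_S / (v_P − v_S) = Δt · (6.02·3.18)/(6.02−3.18) ≈ 6.7407·Δt.
So d_Site 0 = 156.61, d_Site 1 = 55.04, d_Site 2 = 90.55 km.
Circle about each station: (x + 85.3)² + (y − 74.6)² = 156.61²; (x − 2.1)² + (y + 11.8)² = 55.04²; (x − 6.4)² + (y + 72.2)² = 90.55².
Subtracting pairs of circle equations eliminates x²+y² and gives linear equations (the radical axes):
174.8 x − 172.8 y = 8799.69
183.4 x − 293.6 y = 8739.94
Solving the 2×2 system: x ≈ 54.7, y ≈ 4.4 km.
Check against Site 0 (with the unrounded x, y): √((x + 85.3)²+(y − 74.6)²) = 156.60 ≈ 156.61 km. ✓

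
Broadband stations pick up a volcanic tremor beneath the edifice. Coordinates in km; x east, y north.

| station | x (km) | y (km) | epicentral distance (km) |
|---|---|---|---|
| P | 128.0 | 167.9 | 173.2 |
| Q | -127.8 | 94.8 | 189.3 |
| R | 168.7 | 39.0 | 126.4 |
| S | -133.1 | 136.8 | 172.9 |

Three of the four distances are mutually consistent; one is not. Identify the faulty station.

S

Solve using three stations at a time. Using P, Q, R (subtract circle equations pairwise → linear system) gives (x, y) ≈ (44.4, 16.2).
Distances from that point to each station vs reported:
  P: calculated 173.2 vs reported 173.2 → residual 0.0 km
  Q: calculated 189.3 vs reported 189.3 → residual 0.0 km
  R: calculated 126.4 vs reported 126.4 → residual 0.0 km
  S: calculated 214.6 vs reported 172.9 → residual 41.7 km
P, Q, R are mutually consistent (residuals ≈ 0); S is off by 41.7 km.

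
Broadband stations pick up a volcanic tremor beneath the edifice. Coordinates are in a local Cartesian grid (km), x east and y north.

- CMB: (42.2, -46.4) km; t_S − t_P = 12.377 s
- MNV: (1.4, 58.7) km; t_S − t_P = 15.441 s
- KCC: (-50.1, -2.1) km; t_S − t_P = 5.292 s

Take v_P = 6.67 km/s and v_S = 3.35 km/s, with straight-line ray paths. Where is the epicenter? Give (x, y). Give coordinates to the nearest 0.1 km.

x ≈ -40.5 km, y ≈ -36.4 km

Distance from S−P lag: d = Δt · v_P v_S / (v_P − v_S) = Δt · (6.67·3.35)/(6.67−3.35) ≈ 6.7303·Δt.
So d_CMB = 83.30, d_MNV = 103.92, d_KCC = 35.62 km.
Circle about each station: (x − 42.2)² + (y + 46.4)² = 83.30²; (x − 1.4)² + (y − 58.7)² = 103.92²; (x + 50.1)² + (y + 2.1)² = 35.62².
Subtracting the CMB equation from the MNV and KCC equations removes the quadratic terms:
-81.6 x + 210.2 y = -4346.63
-184.6 x + 88.6 y = 4250.73
Solving the 2×2 system: x ≈ -40.5, y ≈ -36.4 km.
Check against CMB (with the unrounded x, y): √((x − 42.2)²+(y + 46.4)²) = 83.30 ≈ 83.30 km. ✓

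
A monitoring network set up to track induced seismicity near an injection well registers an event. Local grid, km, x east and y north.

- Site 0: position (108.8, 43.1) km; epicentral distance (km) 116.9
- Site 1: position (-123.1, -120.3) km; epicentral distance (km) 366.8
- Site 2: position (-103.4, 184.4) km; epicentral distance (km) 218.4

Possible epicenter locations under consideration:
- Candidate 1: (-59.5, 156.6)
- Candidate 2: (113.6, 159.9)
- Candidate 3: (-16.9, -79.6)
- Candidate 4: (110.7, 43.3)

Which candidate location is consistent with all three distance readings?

Candidate 2

For each candidate, compare |candidate − station| to the reported distance:
Candidate 1: residuals Site 0 86.1, Site 1 82.7, Site 2 166.4 → max 166.4 km
Candidate 2: residuals Site 0 0.0, Site 1 0.0, Site 2 0.0 → max 0.0 km
Candidate 3: residuals Site 0 58.8, Site 1 253.1, Site 2 59.4 → max 253.1 km
Candidate 4: residuals Site 0 115.0, Site 1 81.4, Site 2 38.0 → max 115.0 km
Only Candidate 2 has all residuals ≈ 0.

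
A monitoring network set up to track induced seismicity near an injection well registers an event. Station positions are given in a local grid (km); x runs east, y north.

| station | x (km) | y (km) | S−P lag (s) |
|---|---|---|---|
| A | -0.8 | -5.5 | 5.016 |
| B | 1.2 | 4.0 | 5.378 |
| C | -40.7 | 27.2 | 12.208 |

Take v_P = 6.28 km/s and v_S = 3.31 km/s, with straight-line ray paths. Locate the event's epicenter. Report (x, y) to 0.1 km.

x ≈ 32.3 km, y ≈ -17.2 km

Distance from S−P lag: d = Δt · v_P v_S / (v_P − v_S) = Δt · (6.28·3.31)/(6.28−3.31) ≈ 6.9989·Δt.
So d_A = 35.11, d_B = 37.64, d_C = 85.44 km.
Circle about each station: (x + 0.8)² + (y + 5.5)² = 35.11²; (x − 1.2)² + (y − 4.0)² = 37.64²; (x + 40.7)² + (y − 27.2)² = 85.44².
Subtracting pairs of circle equations eliminates x²+y² and gives linear equations (the radical axes):
4.0 x + 19.0 y = -197.51
-79.8 x + 65.4 y = -3701.84
Solving the 2×2 system: x ≈ 32.3, y ≈ -17.2 km.
Check against A (with the unrounded x, y): √((x + 0.8)²+(y + 5.5)²) = 35.10 ≈ 35.11 km. ✓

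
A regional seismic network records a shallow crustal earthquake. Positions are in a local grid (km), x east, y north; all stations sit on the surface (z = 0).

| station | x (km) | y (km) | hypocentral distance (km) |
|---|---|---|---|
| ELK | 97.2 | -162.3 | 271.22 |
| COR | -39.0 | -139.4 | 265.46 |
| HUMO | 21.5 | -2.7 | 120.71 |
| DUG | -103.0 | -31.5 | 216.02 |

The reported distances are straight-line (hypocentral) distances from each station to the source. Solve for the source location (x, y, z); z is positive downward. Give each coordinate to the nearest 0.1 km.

(60.4, 102.8, 43.9)

Each station gives a sphere (x−x_i)² + (y−y_i)² + z² = d_i² (stations at z=0).
Subtracting the ELK sphere from COR and HUMO: z² cancels, leaving linear equations in x and y:
-272.4 x + 45.8 y = -11744.49
-151.4 x + 319.2 y = 23669.79
Solving: x ≈ 60.399, y ≈ 102.802 km (keep extra digits for the depth step; rounded: 60.4, 102.8).
Then from the ELK sphere: z² = 271.22² − (x − 97.2)² − (y + 162.3)² with x = 60.399, y = 102.802, so z ≈ 43.897 ≈ 43.9 km.
Check against DUG (with the unrounded solution): distance 216.02 ≈ 216.02 km. ✓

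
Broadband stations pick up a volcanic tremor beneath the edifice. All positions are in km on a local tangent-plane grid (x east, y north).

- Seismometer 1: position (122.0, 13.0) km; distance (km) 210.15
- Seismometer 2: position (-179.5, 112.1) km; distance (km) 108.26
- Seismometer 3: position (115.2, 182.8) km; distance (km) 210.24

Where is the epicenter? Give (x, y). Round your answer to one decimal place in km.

Circle about each station: (x − 122.0)² + (y − 13.0)² = 210.15²; (x + 179.5)² + (y − 112.1)² = 108.26²; (x − 115.2)² + (y − 182.8)² = 210.24².
Subtracting pairs of circle equations eliminates x²+y² and gives linear equations (the radical axes):
-603.0 x + 198.2 y = 62176.45
-13.6 x + 339.6 y = 31596.04
Solving the 2×2 system: x ≈ -73.5, y ≈ 90.1 km.

x ≈ -73.5 km, y ≈ 90.1 km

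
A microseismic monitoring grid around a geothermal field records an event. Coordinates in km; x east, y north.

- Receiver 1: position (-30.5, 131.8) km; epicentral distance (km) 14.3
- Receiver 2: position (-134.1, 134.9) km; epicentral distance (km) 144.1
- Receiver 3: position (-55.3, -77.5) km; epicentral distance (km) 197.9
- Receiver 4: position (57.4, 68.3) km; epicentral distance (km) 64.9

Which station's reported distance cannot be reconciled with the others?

Solve using three stations at a time. Using Receiver 2, Receiver 3, Receiver 4 (subtract circle equations pairwise → linear system) gives (x, y) ≈ (7.8, 110.0).
Distances from that point to each station vs reported:
  Receiver 1: calculated 44.1 vs reported 14.3 → residual 29.8 km
  Receiver 2: calculated 144.1 vs reported 144.1 → residual 0.0 km
  Receiver 3: calculated 197.9 vs reported 197.9 → residual 0.0 km
  Receiver 4: calculated 64.8 vs reported 64.9 → residual 0.1 km
Receiver 2, Receiver 3, Receiver 4 are mutually consistent (residuals ≈ 0); Receiver 1 is off by 29.8 km.

Receiver 1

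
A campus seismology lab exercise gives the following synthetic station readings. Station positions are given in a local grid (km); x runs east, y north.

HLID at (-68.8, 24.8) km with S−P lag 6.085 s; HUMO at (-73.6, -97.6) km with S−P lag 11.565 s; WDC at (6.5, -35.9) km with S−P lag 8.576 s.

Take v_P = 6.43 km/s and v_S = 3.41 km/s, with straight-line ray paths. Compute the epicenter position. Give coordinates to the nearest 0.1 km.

Distance from S−P lag: d = Δt · v_P v_S / (v_P − v_S) = Δt · (6.43·3.41)/(6.43−3.41) ≈ 7.2604·Δt.
So d_HLID = 44.18, d_HUMO = 83.97, d_WDC = 62.26 km.
Circle about each station: (x + 68.8)² + (y − 24.8)² = 44.18²; (x + 73.6)² + (y + 97.6)² = 83.97²; (x − 6.5)² + (y + 35.9)² = 62.26².
Subtracting the HLID equation from the HUMO and WDC equations removes the quadratic terms:
-9.6 x − 244.8 y = 4495.15
150.6 x − 121.4 y = -5941.86
Solving the 2×2 system: x ≈ -52.6, y ≈ -16.3 km.

-52.6 km east, -16.3 km north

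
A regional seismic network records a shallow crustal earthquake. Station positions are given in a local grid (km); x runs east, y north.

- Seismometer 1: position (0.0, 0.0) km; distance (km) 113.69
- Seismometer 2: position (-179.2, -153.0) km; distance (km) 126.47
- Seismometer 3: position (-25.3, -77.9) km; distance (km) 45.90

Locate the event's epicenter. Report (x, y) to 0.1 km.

Circle about each station: x² + y² = 113.69²; (x + 179.2)² + (y + 153.0)² = 126.47²; (x + 25.3)² + (y + 77.9)² = 45.90².
Subtracting the Seismometer 1 equation from the Seismometer 2 and Seismometer 3 equations removes the quadratic terms:
-358.4 x − 306.0 y = 52452.40
-50.6 x − 155.8 y = 17527.11
Solving the 2×2 system: x ≈ -69.6, y ≈ -89.9 km.
Check against Seismometer 1 (with the unrounded x, y): √(x²+y²) = 113.69 ≈ 113.69 km. ✓

-69.6 km east, -89.9 km north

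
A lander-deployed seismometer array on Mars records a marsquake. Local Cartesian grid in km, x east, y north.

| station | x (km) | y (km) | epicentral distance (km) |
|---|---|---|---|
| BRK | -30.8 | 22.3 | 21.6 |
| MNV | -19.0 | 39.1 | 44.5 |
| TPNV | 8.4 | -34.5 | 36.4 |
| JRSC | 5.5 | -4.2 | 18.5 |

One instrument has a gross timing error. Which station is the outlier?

Solve using three stations at a time. Using MNV, TPNV, JRSC (subtract circle equations pairwise → linear system) gives (x, y) ≈ (-13.1, -5.1).
Distances from that point to each station vs reported:
  BRK: calculated 32.6 vs reported 21.6 → residual 11.0 km
  MNV: calculated 44.5 vs reported 44.5 → residual 0.0 km
  TPNV: calculated 36.5 vs reported 36.4 → residual 0.1 km
  JRSC: calculated 18.6 vs reported 18.5 → residual 0.1 km
MNV, TPNV, JRSC are mutually consistent (residuals ≈ 0); BRK is off by 11.0 km.

BRK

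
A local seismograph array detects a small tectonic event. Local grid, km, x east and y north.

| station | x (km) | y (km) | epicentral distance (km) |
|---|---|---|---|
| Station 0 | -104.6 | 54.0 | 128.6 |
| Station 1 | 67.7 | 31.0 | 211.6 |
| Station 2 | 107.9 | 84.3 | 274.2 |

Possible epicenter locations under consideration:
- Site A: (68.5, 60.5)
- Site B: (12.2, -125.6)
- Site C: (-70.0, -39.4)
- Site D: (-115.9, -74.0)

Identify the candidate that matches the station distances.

Site D

For each candidate, compare |candidate − station| to the reported distance:
Site A: residuals Station 0 44.6, Station 1 182.1, Station 2 228.2 → max 228.2 km
Site B: residuals Station 0 85.6, Station 1 45.5, Station 2 43.5 → max 85.6 km
Site C: residuals Station 0 29.0, Station 1 56.9, Station 2 57.5 → max 57.5 km
Site D: residuals Station 0 0.1, Station 1 0.1, Station 2 0.1 → max 0.1 km
Only Site D has all residuals ≈ 0.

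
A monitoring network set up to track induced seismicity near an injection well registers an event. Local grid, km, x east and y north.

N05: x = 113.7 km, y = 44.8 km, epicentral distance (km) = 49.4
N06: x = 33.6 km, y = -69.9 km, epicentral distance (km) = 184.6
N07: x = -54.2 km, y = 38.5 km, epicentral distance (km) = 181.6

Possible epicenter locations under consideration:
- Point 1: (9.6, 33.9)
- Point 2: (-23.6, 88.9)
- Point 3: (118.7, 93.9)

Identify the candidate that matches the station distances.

For each candidate, compare |candidate − station| to the reported distance:
Point 1: residuals N05 55.3, N06 78.1, N07 117.6 → max 117.6 km
Point 2: residuals N05 94.8, N06 15.8, N07 122.6 → max 122.6 km
Point 3: residuals N05 0.0, N06 0.0, N07 0.0 → max 0.0 km
Only Point 3 has all residuals ≈ 0.

Point 3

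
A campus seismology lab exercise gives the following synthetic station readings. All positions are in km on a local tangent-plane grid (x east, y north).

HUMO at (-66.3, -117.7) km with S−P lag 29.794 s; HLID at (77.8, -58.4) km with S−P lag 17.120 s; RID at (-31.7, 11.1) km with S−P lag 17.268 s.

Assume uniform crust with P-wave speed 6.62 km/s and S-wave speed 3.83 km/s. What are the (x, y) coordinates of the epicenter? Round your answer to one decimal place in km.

Distance from S−P lag: d = Δt · v_P v_S / (v_P − v_S) = Δt · (6.62·3.83)/(6.62−3.83) ≈ 9.0877·Δt.
So d_HUMO = 270.76, d_HLID = 155.58, d_RID = 156.93 km.
Circle about each station: (x + 66.3)² + (y + 117.7)² = 270.76²; (x − 77.8)² + (y + 58.4)² = 155.58²; (x + 31.7)² + (y − 11.1)² = 156.93².
Subtracting the HUMO equation from the HLID and RID equations removes the quadratic terms:
288.2 x + 118.6 y = 40320.26
69.2 x + 257.6 y = 31563.07
Solving the 2×2 system: x ≈ 100.6, y ≈ 95.5 km.
Check against HUMO (with the unrounded x, y): √((x + 66.3)²+(y + 117.7)²) = 270.76 ≈ 270.76 km. ✓

100.6 km east, 95.5 km north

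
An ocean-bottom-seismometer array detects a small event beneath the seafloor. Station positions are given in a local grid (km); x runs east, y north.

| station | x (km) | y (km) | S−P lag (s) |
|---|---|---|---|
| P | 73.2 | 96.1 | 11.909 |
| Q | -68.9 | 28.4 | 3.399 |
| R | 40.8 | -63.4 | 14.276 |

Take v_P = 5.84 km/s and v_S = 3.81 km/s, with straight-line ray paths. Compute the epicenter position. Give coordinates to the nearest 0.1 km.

(-52.8, 62.0)

Distance from S−P lag: d = Δt · v_P v_S / (v_P − v_S) = Δt · (5.84·3.81)/(5.84−3.81) ≈ 10.9608·Δt.
So d_P = 130.53, d_Q = 37.26, d_R = 156.48 km.
Circle about each station: (x − 73.2)² + (y − 96.1)² = 130.53²; (x + 68.9)² + (y − 28.4)² = 37.26²; (x − 40.8)² + (y + 63.4)² = 156.48².
Subtracting pairs of circle equations eliminates x²+y² and gives linear equations (the radical axes):
-284.2 x − 135.4 y = 6610.09
-64.8 x − 319.0 y = -16357.16
Solving the 2×2 system: x ≈ -52.8, y ≈ 62.0 km.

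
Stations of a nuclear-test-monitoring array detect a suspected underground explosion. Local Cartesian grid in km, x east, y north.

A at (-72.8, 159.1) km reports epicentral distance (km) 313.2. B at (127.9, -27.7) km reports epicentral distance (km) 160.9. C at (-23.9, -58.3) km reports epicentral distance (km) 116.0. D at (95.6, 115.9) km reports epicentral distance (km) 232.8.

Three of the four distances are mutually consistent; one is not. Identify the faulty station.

Solve using three stations at a time. Using A, C, D (subtract circle equations pairwise → linear system) gives (x, y) ≈ (76.7, -116.1).
Distances from that point to each station vs reported:
  A: calculated 313.2 vs reported 313.2 → residual 0.0 km
  B: calculated 102.2 vs reported 160.9 → residual 58.7 km
  C: calculated 116.0 vs reported 116.0 → residual 0.0 km
  D: calculated 232.8 vs reported 232.8 → residual 0.0 km
A, C, D are mutually consistent (residuals ≈ 0); B is off by 58.7 km.

B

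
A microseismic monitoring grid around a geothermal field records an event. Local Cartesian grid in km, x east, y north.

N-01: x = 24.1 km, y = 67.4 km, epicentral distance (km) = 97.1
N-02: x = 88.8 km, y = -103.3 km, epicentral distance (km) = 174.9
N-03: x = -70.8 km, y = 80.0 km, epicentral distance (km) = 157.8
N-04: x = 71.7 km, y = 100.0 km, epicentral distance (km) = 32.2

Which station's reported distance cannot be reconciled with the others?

N-01

Solve using three stations at a time. Using N-02, N-03, N-04 (subtract circle equations pairwise → linear system) gives (x, y) ≈ (86.8, 71.6).
Distances from that point to each station vs reported:
  N-01: calculated 62.8 vs reported 97.1 → residual 34.3 km
  N-02: calculated 174.9 vs reported 174.9 → residual 0.0 km
  N-03: calculated 157.8 vs reported 157.8 → residual 0.0 km
  N-04: calculated 32.2 vs reported 32.2 → residual 0.0 km
N-02, N-03, N-04 are mutually consistent (residuals ≈ 0); N-01 is off by 34.3 km.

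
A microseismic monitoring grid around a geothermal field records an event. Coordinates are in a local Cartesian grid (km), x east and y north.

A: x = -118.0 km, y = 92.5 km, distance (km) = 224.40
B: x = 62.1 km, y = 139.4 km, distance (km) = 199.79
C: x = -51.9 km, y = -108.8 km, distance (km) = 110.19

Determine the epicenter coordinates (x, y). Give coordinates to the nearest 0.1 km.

x ≈ 46.8 km, y ≈ -59.8 km

Circle about each station: (x + 118.0)² + (y − 92.5)² = 224.40²; (x − 62.1)² + (y − 139.4)² = 199.79²; (x + 51.9)² + (y + 108.8)² = 110.19².
Subtracting the A equation from the B and C equations removes the quadratic terms:
360.2 x + 93.8 y = 11247.84
132.2 x − 402.6 y = 30264.32
Solving the 2×2 system: x ≈ 46.8, y ≈ -59.8 km.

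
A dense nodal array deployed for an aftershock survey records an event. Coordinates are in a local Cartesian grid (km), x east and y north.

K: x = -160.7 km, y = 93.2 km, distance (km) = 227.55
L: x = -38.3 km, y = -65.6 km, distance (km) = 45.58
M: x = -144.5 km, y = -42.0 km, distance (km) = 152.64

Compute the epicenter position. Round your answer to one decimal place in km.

x ≈ 7.0 km, y ≈ -60.6 km

Circle about each station: (x + 160.7)² + (y − 93.2)² = 227.55²; (x + 38.3)² + (y + 65.6)² = 45.58²; (x + 144.5)² + (y + 42.0)² = 152.64².
Subtracting the K equation from the L and M equations removes the quadratic terms:
244.8 x − 317.6 y = 20960.99
32.4 x − 270.4 y = 16613.55
Solving the 2×2 system: x ≈ 7.0, y ≈ -60.6 km.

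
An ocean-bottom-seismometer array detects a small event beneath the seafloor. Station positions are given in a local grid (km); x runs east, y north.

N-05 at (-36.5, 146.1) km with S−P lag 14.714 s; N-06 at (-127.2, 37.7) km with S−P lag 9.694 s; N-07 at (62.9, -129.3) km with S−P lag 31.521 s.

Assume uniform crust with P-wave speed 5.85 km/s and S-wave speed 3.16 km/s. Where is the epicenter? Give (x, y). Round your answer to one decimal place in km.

Distance from S−P lag: d = Δt · v_P v_S / (v_P − v_S) = Δt · (5.85·3.16)/(5.85−3.16) ≈ 6.8721·Δt.
So d_N-05 = 101.12, d_N-06 = 66.62, d_N-07 = 216.62 km.
Circle about each station: (x + 36.5)² + (y − 146.1)² = 101.12²; (x + 127.2)² + (y − 37.7)² = 66.62²; (x − 62.9)² + (y + 129.3)² = 216.62².
Subtracting the N-05 equation from the N-06 and N-07 equations removes the quadratic terms:
-181.4 x − 216.8 y = 710.70
198.8 x − 550.8 y = -38701.53
Solving the 2×2 system: x ≈ -61.4, y ≈ 48.1 km.

-61.4 km east, 48.1 km north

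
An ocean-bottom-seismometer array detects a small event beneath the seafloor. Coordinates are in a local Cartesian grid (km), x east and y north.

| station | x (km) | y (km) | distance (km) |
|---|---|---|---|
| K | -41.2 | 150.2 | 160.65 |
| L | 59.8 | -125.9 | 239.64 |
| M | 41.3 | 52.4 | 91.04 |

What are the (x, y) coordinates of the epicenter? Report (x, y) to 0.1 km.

113.7 km east, 107.6 km north

Circle about each station: (x + 41.2)² + (y − 150.2)² = 160.65²; (x − 59.8)² + (y + 125.9)² = 239.64²; (x − 41.3)² + (y − 52.4)² = 91.04².
Subtracting the K equation from the L and M equations removes the quadratic terms:
202.0 x − 552.2 y = -36449.54
165.0 x − 195.6 y = -2285.89
Solving the 2×2 system: x ≈ 113.7, y ≈ 107.6 km.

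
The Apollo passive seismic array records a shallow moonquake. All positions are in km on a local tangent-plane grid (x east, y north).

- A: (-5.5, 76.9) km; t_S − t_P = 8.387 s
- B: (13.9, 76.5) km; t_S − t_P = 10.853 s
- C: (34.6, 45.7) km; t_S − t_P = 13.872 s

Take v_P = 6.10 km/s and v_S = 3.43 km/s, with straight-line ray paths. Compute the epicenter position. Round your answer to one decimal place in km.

(-71.0, 71.5)

Distance from S−P lag: d = Δt · v_P v_S / (v_P − v_S) = Δt · (6.10·3.43)/(6.10−3.43) ≈ 7.8363·Δt.
So d_A = 65.72, d_B = 85.05, d_C = 108.71 km.
Circle about each station: (x + 5.5)² + (y − 76.9)² = 65.72²; (x − 13.9)² + (y − 76.5)² = 85.05²; (x − 34.6)² + (y − 45.7)² = 108.71².
Subtracting the A equation from the B and C equations removes the quadratic terms:
38.8 x − 0.8 y = -2812.78
80.2 x − 62.4 y = -10156.96
Solving the 2×2 system: x ≈ -71.0, y ≈ 71.5 km.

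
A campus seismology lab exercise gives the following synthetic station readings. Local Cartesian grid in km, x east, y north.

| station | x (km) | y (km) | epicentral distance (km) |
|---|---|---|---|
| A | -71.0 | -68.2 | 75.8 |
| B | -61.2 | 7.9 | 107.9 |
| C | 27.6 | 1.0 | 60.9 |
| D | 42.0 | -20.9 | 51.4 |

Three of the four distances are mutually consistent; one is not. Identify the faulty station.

Solve using three stations at a time. Using A, C, D (subtract circle equations pairwise → linear system) gives (x, y) ≈ (3.5, -54.9).
Distances from that point to each station vs reported:
  A: calculated 75.7 vs reported 75.8 → residual 0.1 km
  B: calculated 90.2 vs reported 107.9 → residual 17.7 km
  C: calculated 60.8 vs reported 60.9 → residual 0.1 km
  D: calculated 51.3 vs reported 51.4 → residual 0.1 km
A, C, D are mutually consistent (residuals ≈ 0); B is off by 17.7 km.

B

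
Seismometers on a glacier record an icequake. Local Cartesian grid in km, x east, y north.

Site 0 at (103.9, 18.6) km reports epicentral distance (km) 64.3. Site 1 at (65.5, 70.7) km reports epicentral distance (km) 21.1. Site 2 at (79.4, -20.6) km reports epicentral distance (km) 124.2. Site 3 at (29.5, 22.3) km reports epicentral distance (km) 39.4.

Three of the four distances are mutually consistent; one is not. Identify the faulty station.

Site 2

Solve using three stations at a time. Using Site 0, Site 1, Site 3 (subtract circle equations pairwise → linear system) gives (x, y) ≈ (51.1, 55.3).
Distances from that point to each station vs reported:
  Site 0: calculated 64.3 vs reported 64.3 → residual 0.0 km
  Site 1: calculated 21.1 vs reported 21.1 → residual 0.0 km
  Site 2: calculated 81.0 vs reported 124.2 → residual 43.2 km
  Site 3: calculated 39.4 vs reported 39.4 → residual 0.0 km
Site 0, Site 1, Site 3 are mutually consistent (residuals ≈ 0); Site 2 is off by 43.2 km.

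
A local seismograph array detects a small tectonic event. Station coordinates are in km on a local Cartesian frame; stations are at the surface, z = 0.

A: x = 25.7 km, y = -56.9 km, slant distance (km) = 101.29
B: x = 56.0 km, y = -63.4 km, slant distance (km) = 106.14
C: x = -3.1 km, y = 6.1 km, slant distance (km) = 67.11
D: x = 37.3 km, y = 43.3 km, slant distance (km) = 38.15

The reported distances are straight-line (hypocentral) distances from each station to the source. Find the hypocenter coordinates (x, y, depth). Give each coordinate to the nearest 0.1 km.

(44.8, 35.6, 36.6)

Each station gives a sphere (x−x_i)² + (y−y_i)² + z² = d_i² (stations at z=0).
Subtracting the A sphere from B and C: z² cancels, leaving linear equations in x and y:
60.6 x − 13.0 y = 2251.42
-57.6 x + 126.0 y = 1904.63
Solving: x ≈ 44.787, y ≈ 35.590 km (keep extra digits for the depth step; rounded: 44.8, 35.6).
Then from the A sphere: z² = 101.29² − (x − 25.7)² − (y + 56.9)² with x = 44.787, y = 35.590, so z ≈ 36.619 ≈ 36.6 km.
Check against D (with the unrounded solution): distance 38.16 ≈ 38.15 km. ✓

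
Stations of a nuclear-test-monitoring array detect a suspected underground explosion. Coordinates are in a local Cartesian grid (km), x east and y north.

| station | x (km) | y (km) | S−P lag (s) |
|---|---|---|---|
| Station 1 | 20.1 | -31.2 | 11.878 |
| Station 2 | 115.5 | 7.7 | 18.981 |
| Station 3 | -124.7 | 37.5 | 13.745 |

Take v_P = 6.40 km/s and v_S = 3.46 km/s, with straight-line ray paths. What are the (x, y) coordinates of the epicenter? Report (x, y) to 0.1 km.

Distance from S−P lag: d = Δt · v_P v_S / (v_P − v_S) = Δt · (6.40·3.46)/(6.40−3.46) ≈ 7.5320·Δt.
So d_Station 1 = 89.46, d_Station 2 = 142.96, d_Station 3 = 103.53 km.
Circle about each station: (x − 20.1)² + (y + 31.2)² = 89.46²; (x − 115.5)² + (y − 7.7)² = 142.96²; (x + 124.7)² + (y − 37.5)² = 103.53².
Subtracting the Station 1 equation from the Station 2 and Station 3 equations removes the quadratic terms:
190.8 x + 77.8 y = -412.38
-289.6 x + 137.4 y = 12863.52
Solving the 2×2 system: x ≈ -21.7, y ≈ 47.9 km.

-21.7 km east, 47.9 km north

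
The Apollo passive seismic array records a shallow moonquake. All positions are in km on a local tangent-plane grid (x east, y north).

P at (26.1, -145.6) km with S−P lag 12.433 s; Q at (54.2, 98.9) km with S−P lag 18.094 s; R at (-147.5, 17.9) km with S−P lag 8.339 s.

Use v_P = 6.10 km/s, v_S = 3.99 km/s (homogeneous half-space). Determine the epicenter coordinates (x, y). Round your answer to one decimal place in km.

x ≈ -85.8 km, y ≈ -55.9 km

Distance from S−P lag: d = Δt · v_P v_S / (v_P − v_S) = Δt · (6.10·3.99)/(6.10−3.99) ≈ 11.5351·Δt.
So d_P = 143.42, d_Q = 208.72, d_R = 96.19 km.
Circle about each station: (x − 26.1)² + (y + 145.6)² = 143.42²; (x − 54.2)² + (y − 98.9)² = 208.72²; (x + 147.5)² + (y − 17.9)² = 96.19².
Subtracting the P equation from the Q and R equations removes the quadratic terms:
56.2 x + 489.0 y = -32156.46
-347.2 x + 327.0 y = 11512.87
Solving the 2×2 system: x ≈ -85.8, y ≈ -55.9 km.
Check against P (with the unrounded x, y): √((x − 26.1)²+(y + 145.6)²) = 143.42 ≈ 143.42 km. ✓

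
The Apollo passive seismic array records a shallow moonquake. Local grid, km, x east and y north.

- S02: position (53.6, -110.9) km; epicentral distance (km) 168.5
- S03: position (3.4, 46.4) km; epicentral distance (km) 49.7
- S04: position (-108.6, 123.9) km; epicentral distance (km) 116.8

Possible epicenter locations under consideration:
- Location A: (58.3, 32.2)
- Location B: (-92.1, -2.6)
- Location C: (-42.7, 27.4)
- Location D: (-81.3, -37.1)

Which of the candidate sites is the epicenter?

For each candidate, compare |candidate − station| to the reported distance:
Location A: residuals S02 25.3, S03 7.0, S04 73.6 → max 73.6 km
Location B: residuals S02 13.0, S03 57.6, S04 10.8 → max 57.6 km
Location C: residuals S02 0.0, S03 0.2, S04 0.1 → max 0.2 km
Location D: residuals S02 14.7, S03 69.2, S04 46.5 → max 69.2 km
Only Location C has all residuals ≈ 0.

Location C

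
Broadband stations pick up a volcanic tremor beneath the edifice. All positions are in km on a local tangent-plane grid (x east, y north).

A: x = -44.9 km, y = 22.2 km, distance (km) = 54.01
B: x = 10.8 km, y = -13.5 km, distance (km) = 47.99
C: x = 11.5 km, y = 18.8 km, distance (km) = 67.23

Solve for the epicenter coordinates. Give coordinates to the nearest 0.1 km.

Circle about each station: (x + 44.9)² + (y − 22.2)² = 54.01²; (x − 10.8)² + (y + 13.5)² = 47.99²; (x − 11.5)² + (y − 18.8)² = 67.23².
Subtracting the A equation from the B and C equations removes the quadratic terms:
111.4 x − 71.4 y = -1595.92
112.8 x − 6.8 y = -3625.95
Solving the 2×2 system: x ≈ -34.0, y ≈ -30.7 km.
Check against A (with the unrounded x, y): √((x + 44.9)²+(y − 22.2)²) = 54.00 ≈ 54.01 km. ✓

-34.0 km east, -30.7 km north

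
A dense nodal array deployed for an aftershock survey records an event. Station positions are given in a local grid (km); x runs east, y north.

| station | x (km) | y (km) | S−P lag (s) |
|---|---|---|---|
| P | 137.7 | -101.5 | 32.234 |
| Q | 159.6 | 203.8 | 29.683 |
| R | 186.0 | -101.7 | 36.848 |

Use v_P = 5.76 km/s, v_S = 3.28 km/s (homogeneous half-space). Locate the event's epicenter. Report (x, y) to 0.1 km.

Distance from S−P lag: d = Δt · v_P v_S / (v_P − v_S) = Δt · (5.76·3.28)/(5.76−3.28) ≈ 7.6181·Δt.
So d_P = 245.56, d_Q = 226.13, d_R = 280.71 km.
Circle about each station: (x − 137.7)² + (y + 101.5)² = 245.56²; (x − 159.6)² + (y − 203.8)² = 226.13²; (x − 186.0)² + (y + 101.7)² = 280.71².
Subtracting the P equation from the Q and R equations removes the quadratic terms:
43.8 x + 610.6 y = 46908.00
96.6 x − 0.4 y = -2823.04
Solving the 2×2 system: x ≈ -28.9, y ≈ 78.9 km.

(-28.9, 78.9)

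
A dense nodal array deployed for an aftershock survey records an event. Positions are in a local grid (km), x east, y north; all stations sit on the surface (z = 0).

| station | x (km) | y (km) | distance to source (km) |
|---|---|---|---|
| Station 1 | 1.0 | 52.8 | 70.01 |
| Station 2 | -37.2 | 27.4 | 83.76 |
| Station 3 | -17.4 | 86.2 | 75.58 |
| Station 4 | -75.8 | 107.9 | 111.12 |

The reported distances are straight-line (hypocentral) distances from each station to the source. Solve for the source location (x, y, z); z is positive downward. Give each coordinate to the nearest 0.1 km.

x ≈ -3.6 km, y ≈ 59.9 km, depth ≈ 69.5 km

Each station gives a sphere (x−x_i)² + (y−y_i)² + z² = d_i² (stations at z=0).
Subtracting the Station 1 sphere from Station 2 and Station 3: z² cancels, leaving linear equations in x and y:
-76.4 x − 50.8 y = -2768.58
-36.8 x + 66.8 y = 4133.42
Solving: x ≈ -3.591, y ≈ 59.900 km (keep extra digits for the depth step; rounded: -3.6, 59.9).
Then from the Station 1 sphere: z² = 70.01² − (x − 1.0)² − (y − 52.8)² with x = -3.591, y = 59.900, so z ≈ 69.498 ≈ 69.5 km.
Check against Station 4 (with the unrounded solution): distance 111.12 ≈ 111.12 km. ✓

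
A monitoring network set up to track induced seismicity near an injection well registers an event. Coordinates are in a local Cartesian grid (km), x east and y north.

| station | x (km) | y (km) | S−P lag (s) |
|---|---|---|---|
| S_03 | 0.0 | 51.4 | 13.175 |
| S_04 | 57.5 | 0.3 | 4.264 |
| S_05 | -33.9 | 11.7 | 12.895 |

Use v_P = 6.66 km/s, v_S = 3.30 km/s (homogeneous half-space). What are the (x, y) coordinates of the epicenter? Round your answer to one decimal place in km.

x ≈ 42.8 km, y ≈ -23.4 km

Distance from S−P lag: d = Δt · v_P v_S / (v_P − v_S) = Δt · (6.66·3.30)/(6.66−3.30) ≈ 6.5411·Δt.
So d_S_03 = 86.18, d_S_04 = 27.89, d_S_05 = 84.35 km.
Circle about each station: x² + (y − 51.4)² = 86.18²; (x − 57.5)² + (y − 0.3)² = 27.89²; (x + 33.9)² + (y − 11.7)² = 84.35².
Subtracting pairs of circle equations eliminates x²+y² and gives linear equations (the radical axes):
115.0 x − 102.2 y = 7313.52
-67.8 x − 79.4 y = -1043.79
Solving the 2×2 system: x ≈ 42.8, y ≈ -23.4 km.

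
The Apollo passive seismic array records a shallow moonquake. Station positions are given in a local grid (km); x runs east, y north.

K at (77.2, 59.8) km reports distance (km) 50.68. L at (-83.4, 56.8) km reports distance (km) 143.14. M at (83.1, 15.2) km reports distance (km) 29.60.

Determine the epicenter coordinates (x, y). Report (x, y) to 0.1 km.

x ≈ 53.5 km, y ≈ 15.0 km

Circle about each station: (x − 77.2)² + (y − 59.8)² = 50.68²; (x + 83.4)² + (y − 56.8)² = 143.14²; (x − 83.1)² + (y − 15.2)² = 29.60².
Subtracting the K equation from the L and M equations removes the quadratic terms:
-321.2 x − 6.0 y = -17274.68
11.8 x − 89.2 y = -706.93
Solving the 2×2 system: x ≈ 53.5, y ≈ 15.0 km.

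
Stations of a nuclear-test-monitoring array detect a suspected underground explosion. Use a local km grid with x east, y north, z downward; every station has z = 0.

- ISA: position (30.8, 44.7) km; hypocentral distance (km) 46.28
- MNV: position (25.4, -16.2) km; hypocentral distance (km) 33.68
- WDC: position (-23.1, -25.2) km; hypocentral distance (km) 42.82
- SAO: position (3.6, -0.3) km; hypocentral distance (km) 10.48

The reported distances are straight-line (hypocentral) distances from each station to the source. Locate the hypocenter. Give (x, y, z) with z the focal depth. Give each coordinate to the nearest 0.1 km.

x ≈ 3.0 km, y ≈ 8.2 km, depth ≈ 6.1 km

Each station gives a sphere (x−x_i)² + (y−y_i)² + z² = d_i² (stations at z=0).
Subtracting the ISA sphere from MNV and WDC: z² cancels, leaving linear equations in x and y:
-10.8 x − 121.8 y = -1031.63
-107.8 x − 139.8 y = -1469.79
Solving: x ≈ 2.995, y ≈ 8.204 km (keep extra digits for the depth step; rounded: 3.0, 8.2).
Then from the ISA sphere: z² = 46.28² − (x − 30.8)² − (y − 44.7)² with x = 2.995, y = 8.204, so z ≈ 6.063 ≈ 6.1 km.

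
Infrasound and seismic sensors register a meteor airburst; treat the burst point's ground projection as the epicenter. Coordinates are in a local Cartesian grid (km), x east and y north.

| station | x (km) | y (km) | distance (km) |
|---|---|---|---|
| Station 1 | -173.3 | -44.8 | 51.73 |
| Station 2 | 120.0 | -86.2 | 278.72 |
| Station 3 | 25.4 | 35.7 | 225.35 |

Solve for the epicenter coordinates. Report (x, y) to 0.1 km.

x ≈ -158.6 km, y ≈ -94.4 km

Circle about each station: (x + 173.3)² + (y + 44.8)² = 51.73²; (x − 120.0)² + (y + 86.2)² = 278.72²; (x − 25.4)² + (y − 35.7)² = 225.35².
Subtracting the Station 1 equation from the Station 2 and Station 3 equations removes the quadratic terms:
586.6 x − 82.8 y = -85218.34
397.4 x + 161.0 y = -78226.91
Solving the 2×2 system: x ≈ -158.6, y ≈ -94.4 km.
Check against Station 1 (with the unrounded x, y): √((x + 173.3)²+(y + 44.8)²) = 51.74 ≈ 51.73 km. ✓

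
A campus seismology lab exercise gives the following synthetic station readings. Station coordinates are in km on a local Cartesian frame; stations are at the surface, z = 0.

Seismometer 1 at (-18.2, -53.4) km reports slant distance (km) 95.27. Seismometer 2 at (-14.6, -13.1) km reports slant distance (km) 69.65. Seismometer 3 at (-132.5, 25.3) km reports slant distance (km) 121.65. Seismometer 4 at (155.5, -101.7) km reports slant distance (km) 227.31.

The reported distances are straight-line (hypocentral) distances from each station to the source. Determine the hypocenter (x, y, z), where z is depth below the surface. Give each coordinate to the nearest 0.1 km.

x ≈ -26.8 km, y ≈ 20.1 km, depth ≈ 60.0 km

Each station gives a sphere (x−x_i)² + (y−y_i)² + z² = d_i² (stations at z=0).
Subtracting the Seismometer 1 sphere from Seismometer 2 and Seismometer 3: z² cancels, leaving linear equations in x and y:
7.2 x + 80.6 y = 1427.22
-228.6 x + 157.4 y = 9291.19
Solving: x ≈ -26.803, y ≈ 20.102 km (keep extra digits for the depth step; rounded: -26.8, 20.1).
Then from the Seismometer 1 sphere: z² = 95.27² − (x + 18.2)² − (y + 53.4)² with x = -26.803, y = 20.102, so z ≈ 59.998 ≈ 60.0 km.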